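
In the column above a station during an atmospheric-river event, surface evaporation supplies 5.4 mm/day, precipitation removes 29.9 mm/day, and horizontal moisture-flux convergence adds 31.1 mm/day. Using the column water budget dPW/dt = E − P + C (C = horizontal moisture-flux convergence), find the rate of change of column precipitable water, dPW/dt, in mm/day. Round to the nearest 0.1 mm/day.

dPW/dt ≈ 6.6 mm/day

dPW/dt = E − P + C = 5.4 − 29.9 + (31.1) = 6.6 mm/day.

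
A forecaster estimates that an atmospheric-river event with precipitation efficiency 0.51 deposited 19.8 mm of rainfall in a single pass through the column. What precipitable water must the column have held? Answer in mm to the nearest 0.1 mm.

PW ≈ 38.8 mm

PW = rainfall / ε = 19.8 / 0.51 = 38.8 mm.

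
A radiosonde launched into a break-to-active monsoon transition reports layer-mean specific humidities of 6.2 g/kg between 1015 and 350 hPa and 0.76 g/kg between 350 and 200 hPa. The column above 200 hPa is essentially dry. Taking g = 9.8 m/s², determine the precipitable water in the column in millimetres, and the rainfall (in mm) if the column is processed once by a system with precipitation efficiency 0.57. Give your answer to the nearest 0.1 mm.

PW ≈ 43.2 mm; rainfall ≈ 24.6 mm

Precipitable water is the column-integrated vapour mass per unit area: PW = (1/g) Σ q̄ Δp, with q in kg/kg and Δp in Pa (1 kg/m² of water = 1 mm).
Layer 1015–350 hPa: Δp = 665 hPa = 66500 Pa, q̄ = 0.0062 kg/kg → 0.0062 × 66500 / 9.8 = 42.07 mm
Layer 350–200 hPa: Δp = 150 hPa = 15000 Pa, q̄ = 0.00076 kg/kg → 0.00076 × 15000 / 9.8 = 1.16 mm
PW = 42.07 + 1.16 = 43.23 ≈ 43.2 mm.
Rainfall = ε × PW = 0.57 × 43.2 = 24.6 mm.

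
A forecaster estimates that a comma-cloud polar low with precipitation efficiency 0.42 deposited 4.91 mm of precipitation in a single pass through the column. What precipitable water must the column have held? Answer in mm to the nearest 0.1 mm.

PW ≈ 11.7 mm

PW = precipitation / ε = 4.91 / 0.42 = 11.7 mm.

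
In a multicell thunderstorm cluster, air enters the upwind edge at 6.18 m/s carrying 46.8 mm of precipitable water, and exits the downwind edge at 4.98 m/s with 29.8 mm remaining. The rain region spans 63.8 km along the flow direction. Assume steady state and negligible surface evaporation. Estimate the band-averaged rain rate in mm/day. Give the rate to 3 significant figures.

Column moisture flux per unit crosswind length is F = V × PW.
Inflow: F_in = 6.18 × 46.8 = 289.224 mm·m/s
Outflow: F_out = 4.98 × 29.8 = 148.404 mm·m/s
Steady-state rate R = (F_in − F_out)/L = (289.224 − 148.404) / 63800 m = 2.207e-03 mm/s.
R = 2.207e-03 × 3600 × 24 = 191 mm/day.

R ≈ 191 mm/day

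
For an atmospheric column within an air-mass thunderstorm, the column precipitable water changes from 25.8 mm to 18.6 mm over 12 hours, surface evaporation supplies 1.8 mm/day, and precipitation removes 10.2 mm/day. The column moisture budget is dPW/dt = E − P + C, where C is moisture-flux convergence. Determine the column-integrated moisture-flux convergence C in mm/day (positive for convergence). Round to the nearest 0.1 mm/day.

dPW/dt = (18.6 − 25.8) mm / (12/24 day) = -14.400 mm/day.
C = dPW/dt − E + P = (-14.400) − 1.8 + 10.2 = -6.0 mm/day.

C ≈ -6.0 mm/day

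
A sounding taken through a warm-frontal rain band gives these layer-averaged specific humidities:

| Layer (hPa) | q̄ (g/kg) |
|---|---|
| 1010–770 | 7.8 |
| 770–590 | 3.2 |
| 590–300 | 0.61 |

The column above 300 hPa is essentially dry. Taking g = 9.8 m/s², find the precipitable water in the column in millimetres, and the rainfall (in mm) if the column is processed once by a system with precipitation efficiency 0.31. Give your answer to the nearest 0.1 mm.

PW ≈ 26.8 mm; rainfall ≈ 8.3 mm

Precipitable water is the column-integrated vapour mass per unit area: PW = (1/g) Σ q̄ Δp, with q in kg/kg and Δp in Pa (1 kg/m² of water = 1 mm).
Layer 1010–770 hPa: Δp = 240 hPa = 24000 Pa, q̄ = 0.0078 kg/kg → 0.0078 × 24000 / 9.8 = 19.10 mm
Layer 770–590 hPa: Δp = 180 hPa = 18000 Pa, q̄ = 0.0032 kg/kg → 0.0032 × 18000 / 9.8 = 5.88 mm
Layer 590–300 hPa: Δp = 290 hPa = 29000 Pa, q̄ = 0.00061 kg/kg → 0.00061 × 29000 / 9.8 = 1.81 mm
PW = 19.10 + 5.88 + 1.81 = 26.79 ≈ 26.8 mm.
Rainfall = ε × PW = 0.31 × 26.8 = 8.3 mm.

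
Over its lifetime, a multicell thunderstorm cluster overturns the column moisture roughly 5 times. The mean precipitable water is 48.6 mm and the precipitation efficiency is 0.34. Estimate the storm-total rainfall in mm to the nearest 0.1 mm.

Each cycle deposits ε × PW = 0.34 × 48.6 = 16.524 mm.
Over 5 cycles: 5 × 16.524 = 82.6 mm.

rainfall ≈ 82.6 mm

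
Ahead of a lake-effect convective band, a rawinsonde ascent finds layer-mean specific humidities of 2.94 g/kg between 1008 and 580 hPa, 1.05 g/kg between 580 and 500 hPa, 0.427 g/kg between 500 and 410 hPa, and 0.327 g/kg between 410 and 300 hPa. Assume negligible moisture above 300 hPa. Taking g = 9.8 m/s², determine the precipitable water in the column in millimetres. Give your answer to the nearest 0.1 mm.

PW ≈ 14.5 mm

Precipitable water is the column-integrated vapour mass per unit area: PW = (1/g) Σ q̄ Δp, with q in kg/kg and Δp in Pa (1 kg/m² of water = 1 mm).
Layer 1008–580 hPa: Δp = 428 hPa = 42800 Pa, q̄ = 0.00294 kg/kg → 0.00294 × 42800 / 9.8 = 12.84 mm
Layer 580–500 hPa: Δp = 80 hPa = 8000 Pa, q̄ = 0.00105 kg/kg → 0.00105 × 8000 / 9.8 = 0.86 mm
Layer 500–410 hPa: Δp = 90 hPa = 9000 Pa, q̄ = 0.000427 kg/kg → 0.000427 × 9000 / 9.8 = 0.39 mm
Layer 410–300 hPa: Δp = 110 hPa = 11000 Pa, q̄ = 0.000327 kg/kg → 0.000327 × 11000 / 9.8 = 0.37 mm
PW = 12.84 + 0.86 + 0.39 + 0.37 = 14.46 ≈ 14.5 mm.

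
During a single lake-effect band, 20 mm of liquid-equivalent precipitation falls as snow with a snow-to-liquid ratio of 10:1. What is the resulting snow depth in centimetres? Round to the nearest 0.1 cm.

Snow depth = liquid × ratio = 20 mm × 10 = 200 mm = 20.0 cm.

snow depth ≈ 20.0 cm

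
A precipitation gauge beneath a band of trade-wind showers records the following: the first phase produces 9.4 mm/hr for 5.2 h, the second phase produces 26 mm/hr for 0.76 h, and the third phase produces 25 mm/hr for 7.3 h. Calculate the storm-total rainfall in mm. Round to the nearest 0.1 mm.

Total = Σ Rᵢ Δtᵢ = 9.4 × 5.2 + 26 × 0.76 + 25 × 7.3
      = 48.88 + 19.76 + 182.5 = 251.1 mm.

total ≈ 251.1 mm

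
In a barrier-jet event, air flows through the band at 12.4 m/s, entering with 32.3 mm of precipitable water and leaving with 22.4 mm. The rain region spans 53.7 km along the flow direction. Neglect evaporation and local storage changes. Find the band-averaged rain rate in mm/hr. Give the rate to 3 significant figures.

R ≈ 8.23 mm/hr

Column moisture flux per unit crosswind length is F = V × PW.
Inflow: F_in = 12.4 × 32.3 = 400.52 mm·m/s
Outflow: F_out = 12.4 × 22.4 = 277.76 mm·m/s
Steady-state rate R = (F_in − F_out)/L = (400.52 − 277.76) / 53700 m = 2.286e-03 mm/s.
R = 2.286e-03 × 3600 = 8.23 mm/hr.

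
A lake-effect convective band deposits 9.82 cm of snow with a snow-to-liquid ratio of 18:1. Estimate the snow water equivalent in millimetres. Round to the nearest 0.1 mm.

SWE = snow depth / ratio = 9.82 cm / 18 = 0.546 cm = 5.5 mm.

SWE ≈ 5.5 mm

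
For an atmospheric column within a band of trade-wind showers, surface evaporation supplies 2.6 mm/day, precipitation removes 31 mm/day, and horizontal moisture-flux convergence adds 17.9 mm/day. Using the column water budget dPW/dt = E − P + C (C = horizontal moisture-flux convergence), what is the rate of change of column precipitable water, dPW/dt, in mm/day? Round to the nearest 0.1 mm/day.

dPW/dt = E − P + C = 2.6 − 31 + (17.9) = -10.5 mm/day.

dPW/dt ≈ -10.5 mm/day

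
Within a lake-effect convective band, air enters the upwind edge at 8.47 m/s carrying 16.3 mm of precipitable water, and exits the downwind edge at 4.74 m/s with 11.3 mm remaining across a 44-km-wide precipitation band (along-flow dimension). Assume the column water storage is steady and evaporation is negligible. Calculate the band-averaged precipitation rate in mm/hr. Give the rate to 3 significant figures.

Column moisture flux per unit crosswind length is F = V × PW.
Inflow: F_in = 8.47 × 16.3 = 138.061 mm·m/s
Outflow: F_out = 4.74 × 11.3 = 53.562 mm·m/s
Steady-state rate R = (F_in − F_out)/L = (138.061 − 53.562) / 44000 m = 1.920e-03 mm/s.
R = 1.920e-03 × 3600 = 6.91 mm/hr.

R ≈ 6.91 mm/hr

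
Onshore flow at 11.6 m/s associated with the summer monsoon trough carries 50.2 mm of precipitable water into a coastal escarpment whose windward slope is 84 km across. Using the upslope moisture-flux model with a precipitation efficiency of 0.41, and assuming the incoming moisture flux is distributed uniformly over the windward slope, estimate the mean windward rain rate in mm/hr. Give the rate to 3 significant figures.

Incoming column moisture flux per unit ridge length: F = V × PW = 11.6 × 50.2 = 582.32 mm·m/s.
Spread over the 84 km slope with efficiency ε = 0.41: R = ε·F/W = 0.41 × 582.32 / 84000 m = 2.842e-03 mm/s.
R = 2.842e-03 × 3600 = 10.2 mm/hr.

R ≈ 10.2 mm/hr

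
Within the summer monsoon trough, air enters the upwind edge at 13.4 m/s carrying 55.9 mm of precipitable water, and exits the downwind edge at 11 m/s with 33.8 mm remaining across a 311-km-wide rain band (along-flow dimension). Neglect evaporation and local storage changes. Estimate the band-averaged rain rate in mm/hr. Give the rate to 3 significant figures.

R ≈ 4.37 mm/hr

Column moisture flux per unit crosswind length is F = V × PW.
Inflow: F_in = 13.4 × 55.9 = 749.06 mm·m/s
Outflow: F_out = 11 × 33.8 = 371.8 mm·m/s
Steady-state rate R = (F_in − F_out)/L = (749.06 − 371.8) / 311000 m = 1.213e-03 mm/s.
R = 1.213e-03 × 3600 = 4.37 mm/hr.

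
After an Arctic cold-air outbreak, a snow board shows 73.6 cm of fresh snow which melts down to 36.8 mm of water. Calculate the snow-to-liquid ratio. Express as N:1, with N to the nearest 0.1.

ratio ≈ 20.0

Ratio = snow depth / SWE = 736 mm / 36.8 mm = 20.0, i.e. 20.0:1.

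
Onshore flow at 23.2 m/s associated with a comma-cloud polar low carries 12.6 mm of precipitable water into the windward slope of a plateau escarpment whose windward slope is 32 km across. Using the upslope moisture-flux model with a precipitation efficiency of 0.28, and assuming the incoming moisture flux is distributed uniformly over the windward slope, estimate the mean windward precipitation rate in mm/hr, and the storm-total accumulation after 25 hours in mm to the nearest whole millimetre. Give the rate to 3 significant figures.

Incoming column moisture flux per unit ridge length: F = V × PW = 23.2 × 12.6 = 292.32 mm·m/s.
Spread over the 32 km slope with efficiency ε = 0.28: R = ε·F/W = 0.28 × 292.32 / 32000 m = 2.558e-03 mm/s.
R = 2.558e-03 × 3600 = 9.21 mm/hr.
Over 25 h: total = 9.21 × 25 = 230.25 ≈ 230 mm.

R ≈ 9.21 mm/hr; total ≈ 230 mm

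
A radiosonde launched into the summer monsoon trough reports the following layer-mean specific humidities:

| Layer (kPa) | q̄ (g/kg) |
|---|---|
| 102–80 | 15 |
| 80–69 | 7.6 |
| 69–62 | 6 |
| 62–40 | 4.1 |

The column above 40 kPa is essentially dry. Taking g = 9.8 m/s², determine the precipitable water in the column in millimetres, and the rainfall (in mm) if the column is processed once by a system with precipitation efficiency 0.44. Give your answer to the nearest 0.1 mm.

PW ≈ 55.7 mm; rainfall ≈ 24.5 mm

Precipitable water is the column-integrated vapour mass per unit area: PW = (1/g) Σ q̄ Δp, with q in kg/kg and Δp in Pa (1 kg/m² of water = 1 mm).
Layer 102–80 kPa: Δp = 220 hPa = 22000 Pa, q̄ = 0.015 kg/kg → 0.015 × 22000 / 9.8 = 33.67 mm
Layer 80–69 kPa: Δp = 110 hPa = 11000 Pa, q̄ = 0.0076 kg/kg → 0.0076 × 11000 / 9.8 = 8.53 mm
Layer 69–62 kPa: Δp = 70 hPa = 7000 Pa, q̄ = 0.006 kg/kg → 0.006 × 7000 / 9.8 = 4.29 mm
Layer 62–40 kPa: Δp = 220 hPa = 22000 Pa, q̄ = 0.0041 kg/kg → 0.0041 × 22000 / 9.8 = 9.20 mm
PW = 33.67 + 8.53 + 4.29 + 9.20 = 55.69 ≈ 55.7 mm.
Rainfall = ε × PW = 0.44 × 55.7 = 24.5 mm.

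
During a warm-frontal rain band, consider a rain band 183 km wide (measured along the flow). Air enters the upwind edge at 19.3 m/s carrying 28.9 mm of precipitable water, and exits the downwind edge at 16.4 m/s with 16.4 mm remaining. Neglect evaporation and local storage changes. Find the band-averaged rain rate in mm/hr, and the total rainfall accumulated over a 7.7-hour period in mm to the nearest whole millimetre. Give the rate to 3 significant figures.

R ≈ 5.68 mm/hr; total ≈ 44 mm

Column moisture flux per unit crosswind length is F = V × PW.
Inflow: F_in = 19.3 × 28.9 = 557.77 mm·m/s
Outflow: F_out = 16.4 × 16.4 = 268.96 mm·m/s
Steady-state rate R = (F_in − F_out)/L = (557.77 − 268.96) / 183000 m = 1.578e-03 mm/s.
R = 1.578e-03 × 3600 = 5.68 mm/hr.
Over 7.7 h: total = 5.68 × 7.7 = 43.736 ≈ 44 mm.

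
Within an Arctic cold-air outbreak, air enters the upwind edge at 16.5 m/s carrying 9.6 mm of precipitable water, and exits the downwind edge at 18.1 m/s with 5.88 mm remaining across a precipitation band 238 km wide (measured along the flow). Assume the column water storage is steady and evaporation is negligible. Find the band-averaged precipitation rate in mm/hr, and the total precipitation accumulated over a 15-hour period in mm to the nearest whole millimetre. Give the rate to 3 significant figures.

Column moisture flux per unit crosswind length is F = V × PW.
Inflow: F_in = 16.5 × 9.6 = 158.4 mm·m/s
Outflow: F_out = 18.1 × 5.88 = 106.428 mm·m/s
Steady-state rate R = (F_in − F_out)/L = (158.4 − 106.428) / 238000 m = 2.184e-04 mm/s.
R = 2.184e-04 × 3600 = 0.786 mm/hr.
Over 15 h: total = 0.786 × 15 = 11.79 ≈ 12 mm.

R ≈ 0.786 mm/hr; total ≈ 12 mm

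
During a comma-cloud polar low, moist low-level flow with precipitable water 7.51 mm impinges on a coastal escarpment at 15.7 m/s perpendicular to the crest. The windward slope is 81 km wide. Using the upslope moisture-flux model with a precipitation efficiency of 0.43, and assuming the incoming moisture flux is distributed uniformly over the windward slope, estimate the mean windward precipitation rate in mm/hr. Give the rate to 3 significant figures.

R ≈ 2.25 mm/hr

Incoming column moisture flux per unit ridge length: F = V × PW = 15.7 × 7.51 = 117.907 mm·m/s.
Spread over the 81 km slope with efficiency ε = 0.43: R = ε·F/W = 0.43 × 117.907 / 81000 m = 6.259e-04 mm/s.
R = 6.259e-04 × 3600 = 2.25 mm/hr.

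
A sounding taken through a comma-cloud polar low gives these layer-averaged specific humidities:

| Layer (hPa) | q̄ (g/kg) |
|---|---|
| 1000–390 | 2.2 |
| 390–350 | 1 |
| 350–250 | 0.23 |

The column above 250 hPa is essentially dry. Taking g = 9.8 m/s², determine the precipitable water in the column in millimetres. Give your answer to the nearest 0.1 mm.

Precipitable water is the column-integrated vapour mass per unit area: PW = (1/g) Σ q̄ Δp, with q in kg/kg and Δp in Pa (1 kg/m² of water = 1 mm).
Layer 1000–390 hPa: Δp = 610 hPa = 61000 Pa, q̄ = 0.0022 kg/kg → 0.0022 × 61000 / 9.8 = 13.69 mm
Layer 390–350 hPa: Δp = 40 hPa = 4000 Pa, q̄ = 0.001 kg/kg → 0.001 × 4000 / 9.8 = 0.41 mm
Layer 350–250 hPa: Δp = 100 hPa = 10000 Pa, q̄ = 0.00023 kg/kg → 0.00023 × 10000 / 9.8 = 0.23 mm
PW = 13.69 + 0.41 + 0.23 = 14.33 ≈ 14.3 mm.

PW ≈ 14.3 mm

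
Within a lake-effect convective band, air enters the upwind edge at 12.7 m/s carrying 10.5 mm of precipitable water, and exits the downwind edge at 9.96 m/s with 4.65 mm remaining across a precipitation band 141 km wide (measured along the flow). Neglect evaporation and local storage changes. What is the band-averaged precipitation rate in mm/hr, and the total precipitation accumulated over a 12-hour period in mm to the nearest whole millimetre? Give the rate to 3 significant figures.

Column moisture flux per unit crosswind length is F = V × PW.
Inflow: F_in = 12.7 × 10.5 = 133.35 mm·m/s
Outflow: F_out = 9.96 × 4.65 = 46.314 mm·m/s
Steady-state rate R = (F_in − F_out)/L = (133.35 − 46.314) / 141000 m = 6.173e-04 mm/s.
R = 6.173e-04 × 3600 = 2.22 mm/hr.
Over 12 h: total = 2.22 × 12 = 26.64 ≈ 27 mm.

R ≈ 2.22 mm/hr; total ≈ 27 mm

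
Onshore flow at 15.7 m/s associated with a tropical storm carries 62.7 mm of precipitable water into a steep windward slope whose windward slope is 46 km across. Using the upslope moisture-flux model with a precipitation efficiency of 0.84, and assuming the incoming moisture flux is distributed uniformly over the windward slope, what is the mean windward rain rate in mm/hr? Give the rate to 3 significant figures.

R ≈ 64.7 mm/hr

Incoming column moisture flux per unit ridge length: F = V × PW = 15.7 × 62.7 = 984.39 mm·m/s.
Spread over the 46 km slope with efficiency ε = 0.84: R = ε·F/W = 0.84 × 984.39 / 46000 m = 1.798e-02 mm/s.
R = 1.798e-02 × 3600 = 64.7 mm/hr.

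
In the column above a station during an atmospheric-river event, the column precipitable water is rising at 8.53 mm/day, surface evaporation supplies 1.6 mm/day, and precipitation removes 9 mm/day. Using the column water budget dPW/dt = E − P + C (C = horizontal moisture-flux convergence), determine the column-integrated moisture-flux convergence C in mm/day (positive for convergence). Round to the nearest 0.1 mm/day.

C ≈ 15.9 mm/day

dPW/dt = +8.53 mm/day.
C = dPW/dt − E + P = (+8.53) − 1.6 + 9 = 15.9 mm/day.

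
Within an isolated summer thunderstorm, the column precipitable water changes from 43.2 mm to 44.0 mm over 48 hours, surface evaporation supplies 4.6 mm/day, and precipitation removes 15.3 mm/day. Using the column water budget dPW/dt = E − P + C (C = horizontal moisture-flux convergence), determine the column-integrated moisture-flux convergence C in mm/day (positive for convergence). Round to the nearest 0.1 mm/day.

dPW/dt = (44.0 − 43.2) mm / (48/24 day) = +0.400 mm/day.
C = dPW/dt − E + P = (+0.400) − 4.6 + 15.3 = 11.1 mm/day.

C ≈ 11.1 mm/day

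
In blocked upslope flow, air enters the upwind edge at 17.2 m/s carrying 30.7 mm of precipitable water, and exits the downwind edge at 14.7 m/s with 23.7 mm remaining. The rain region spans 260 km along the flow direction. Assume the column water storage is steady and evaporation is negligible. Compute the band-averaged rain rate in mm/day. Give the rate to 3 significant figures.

R ≈ 59.7 mm/day

Column moisture flux per unit crosswind length is F = V × PW.
Inflow: F_in = 17.2 × 30.7 = 528.04 mm·m/s
Outflow: F_out = 14.7 × 23.7 = 348.39 mm·m/s
Steady-state rate R = (F_in − F_out)/L = (528.04 − 348.39) / 260000 m = 6.910e-04 mm/s.
R = 6.910e-04 × 3600 × 24 = 59.7 mm/day.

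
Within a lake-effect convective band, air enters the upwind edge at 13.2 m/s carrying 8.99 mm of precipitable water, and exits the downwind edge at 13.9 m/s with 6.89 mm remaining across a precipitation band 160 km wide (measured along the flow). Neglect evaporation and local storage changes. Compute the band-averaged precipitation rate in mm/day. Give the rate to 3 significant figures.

Column moisture flux per unit crosswind length is F = V × PW.
Inflow: F_in = 13.2 × 8.99 = 118.668 mm·m/s
Outflow: F_out = 13.9 × 6.89 = 95.771 mm·m/s
Steady-state rate R = (F_in − F_out)/L = (118.668 − 95.771) / 160000 m = 1.431e-04 mm/s.
R = 1.431e-04 × 3600 × 24 = 12.4 mm/day.

R ≈ 12.4 mm/day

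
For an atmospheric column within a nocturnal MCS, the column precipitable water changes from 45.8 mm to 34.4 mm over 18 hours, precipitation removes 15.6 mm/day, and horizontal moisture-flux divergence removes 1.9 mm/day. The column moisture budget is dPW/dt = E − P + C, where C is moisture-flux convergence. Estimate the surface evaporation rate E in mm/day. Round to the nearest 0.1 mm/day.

dPW/dt = (34.4 − 45.8) mm / (18/24 day) = -15.200 mm/day.
E = dPW/dt + P − C = (-15.200) + 15.6 − (-1.9) = 2.3 mm/day.

E ≈ 2.3 mm/day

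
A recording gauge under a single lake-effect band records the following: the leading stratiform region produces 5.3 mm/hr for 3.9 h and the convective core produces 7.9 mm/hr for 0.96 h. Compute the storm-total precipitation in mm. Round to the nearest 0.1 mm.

total ≈ 28.3 mm

Total = Σ Rᵢ Δtᵢ = 5.3 × 3.9 + 7.9 × 0.96
      = 20.67 + 7.584 = 28.3 mm.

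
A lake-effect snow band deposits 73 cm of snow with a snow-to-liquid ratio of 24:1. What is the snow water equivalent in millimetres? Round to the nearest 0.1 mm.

SWE ≈ 30.4 mm

SWE = snow depth / ratio = 73 cm / 24 = 3.042 cm = 30.4 mm.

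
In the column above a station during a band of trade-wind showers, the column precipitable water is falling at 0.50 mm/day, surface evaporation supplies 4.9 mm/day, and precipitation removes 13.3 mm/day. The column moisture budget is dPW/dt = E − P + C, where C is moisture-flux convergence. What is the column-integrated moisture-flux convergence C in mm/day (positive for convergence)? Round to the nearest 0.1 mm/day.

dPW/dt = -0.50 mm/day.
C = dPW/dt − E + P = (-0.50) − 4.9 + 13.3 = 7.9 mm/day.

C ≈ 7.9 mm/day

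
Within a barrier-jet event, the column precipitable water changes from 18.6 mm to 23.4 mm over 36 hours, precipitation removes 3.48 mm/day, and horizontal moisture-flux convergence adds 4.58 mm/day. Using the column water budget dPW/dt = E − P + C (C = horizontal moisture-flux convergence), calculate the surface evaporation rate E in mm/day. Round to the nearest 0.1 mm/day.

E ≈ 2.1 mm/day

dPW/dt = (23.4 − 18.6) mm / (36/24 day) = +3.200 mm/day.
E = dPW/dt + P − C = (+3.200) + 3.48 − (4.58) = 2.1 mm/day.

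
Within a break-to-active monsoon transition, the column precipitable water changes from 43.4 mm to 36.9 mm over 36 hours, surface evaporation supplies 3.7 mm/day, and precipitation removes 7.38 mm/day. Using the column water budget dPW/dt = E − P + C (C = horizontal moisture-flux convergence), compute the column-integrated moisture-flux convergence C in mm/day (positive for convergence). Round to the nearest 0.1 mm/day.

dPW/dt = (36.9 − 43.4) mm / (36/24 day) = -4.333 mm/day.
C = dPW/dt − E + P = (-4.333) − 3.7 + 7.38 = -0.7 mm/day.

C ≈ -0.7 mm/day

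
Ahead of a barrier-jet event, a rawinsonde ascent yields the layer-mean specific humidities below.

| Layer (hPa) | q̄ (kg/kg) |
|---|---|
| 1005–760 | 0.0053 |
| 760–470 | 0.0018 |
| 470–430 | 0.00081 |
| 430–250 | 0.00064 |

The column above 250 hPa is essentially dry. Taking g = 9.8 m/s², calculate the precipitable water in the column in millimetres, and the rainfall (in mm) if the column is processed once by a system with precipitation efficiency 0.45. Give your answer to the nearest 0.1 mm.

Precipitable water is the column-integrated vapour mass per unit area: PW = (1/g) Σ q̄ Δp, with q in kg/kg and Δp in Pa (1 kg/m² of water = 1 mm).
Layer 1005–760 hPa: Δp = 245 hPa = 24500 Pa, q̄ = 0.0053 kg/kg → 0.0053 × 24500 / 9.8 = 13.25 mm
Layer 760–470 hPa: Δp = 290 hPa = 29000 Pa, q̄ = 0.0018 kg/kg → 0.0018 × 29000 / 9.8 = 5.33 mm
Layer 470–430 hPa: Δp = 40 hPa = 4000 Pa, q̄ = 0.00081 kg/kg → 0.00081 × 4000 / 9.8 = 0.33 mm
Layer 430–250 hPa: Δp = 180 hPa = 18000 Pa, q̄ = 0.00064 kg/kg → 0.00064 × 18000 / 9.8 = 1.18 mm
PW = 13.25 + 5.33 + 0.33 + 1.18 = 20.09 ≈ 20.1 mm.
Rainfall = ε × PW = 0.45 × 20.1 = 9.0 mm.

PW ≈ 20.1 mm; rainfall ≈ 9.0 mm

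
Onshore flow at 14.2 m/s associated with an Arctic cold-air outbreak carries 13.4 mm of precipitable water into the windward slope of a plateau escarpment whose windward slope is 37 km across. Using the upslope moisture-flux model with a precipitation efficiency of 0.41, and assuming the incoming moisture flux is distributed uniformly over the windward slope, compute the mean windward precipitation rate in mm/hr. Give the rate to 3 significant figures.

R ≈ 7.59 mm/hr

Incoming column moisture flux per unit ridge length: F = V × PW = 14.2 × 13.4 = 190.28 mm·m/s.
Spread over the 37 km slope with efficiency ε = 0.41: R = ε·F/W = 0.41 × 190.28 / 37000 m = 2.109e-03 mm/s.
R = 2.109e-03 × 3600 = 7.59 mm/hr.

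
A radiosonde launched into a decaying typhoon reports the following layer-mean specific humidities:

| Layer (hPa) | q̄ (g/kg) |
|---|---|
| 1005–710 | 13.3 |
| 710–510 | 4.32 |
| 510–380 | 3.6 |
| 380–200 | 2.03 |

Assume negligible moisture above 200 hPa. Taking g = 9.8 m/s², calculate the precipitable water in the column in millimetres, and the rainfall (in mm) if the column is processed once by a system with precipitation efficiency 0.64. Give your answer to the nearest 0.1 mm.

PW ≈ 57.4 mm; rainfall ≈ 36.7 mm

Precipitable water is the column-integrated vapour mass per unit area: PW = (1/g) Σ q̄ Δp, with q in kg/kg and Δp in Pa (1 kg/m² of water = 1 mm).
Layer 1005–710 hPa: Δp = 295 hPa = 29500 Pa, q̄ = 0.0133 kg/kg → 0.0133 × 29500 / 9.8 = 40.04 mm
Layer 710–510 hPa: Δp = 200 hPa = 20000 Pa, q̄ = 0.00432 kg/kg → 0.00432 × 20000 / 9.8 = 8.82 mm
Layer 510–380 hPa: Δp = 130 hPa = 13000 Pa, q̄ = 0.0036 kg/kg → 0.0036 × 13000 / 9.8 = 4.78 mm
Layer 380–200 hPa: Δp = 180 hPa = 18000 Pa, q̄ = 0.00203 kg/kg → 0.00203 × 18000 / 9.8 = 3.73 mm
PW = 40.04 + 8.82 + 4.78 + 3.73 = 57.37 ≈ 57.4 mm.
Rainfall = ε × PW = 0.64 × 57.4 = 36.7 mm.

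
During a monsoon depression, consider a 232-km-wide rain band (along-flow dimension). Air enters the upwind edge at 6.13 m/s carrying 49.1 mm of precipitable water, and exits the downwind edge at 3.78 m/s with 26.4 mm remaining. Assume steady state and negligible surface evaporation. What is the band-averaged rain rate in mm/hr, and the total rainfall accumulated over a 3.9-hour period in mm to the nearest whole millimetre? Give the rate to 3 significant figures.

R ≈ 3.12 mm/hr; total ≈ 12 mm

Column moisture flux per unit crosswind length is F = V × PW.
Inflow: F_in = 6.13 × 49.1 = 300.983 mm·m/s
Outflow: F_out = 3.78 × 26.4 = 99.792 mm·m/s
Steady-state rate R = (F_in − F_out)/L = (300.983 − 99.792) / 232000 m = 8.672e-04 mm/s.
R = 8.672e-04 × 3600 = 3.12 mm/hr.
Over 3.9 h: total = 3.12 × 3.9 = 12.168 ≈ 12 mm.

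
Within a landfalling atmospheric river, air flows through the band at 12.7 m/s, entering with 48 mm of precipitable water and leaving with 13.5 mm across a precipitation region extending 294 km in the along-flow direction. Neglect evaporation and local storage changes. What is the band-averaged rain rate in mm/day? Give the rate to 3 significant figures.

Column moisture flux per unit crosswind length is F = V × PW.
Inflow: F_in = 12.7 × 48 = 609.6 mm·m/s
Outflow: F_out = 12.7 × 13.5 = 171.45 mm·m/s
Steady-state rate R = (F_in − F_out)/L = (609.6 − 171.45) / 294000 m = 1.490e-03 mm/s.
R = 1.490e-03 × 3600 × 24 = 129 mm/day.

R ≈ 129 mm/day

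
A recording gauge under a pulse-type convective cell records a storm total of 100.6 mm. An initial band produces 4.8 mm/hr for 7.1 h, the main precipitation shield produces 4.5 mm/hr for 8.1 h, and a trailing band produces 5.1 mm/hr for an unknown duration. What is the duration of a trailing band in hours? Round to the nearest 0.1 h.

Known phases: 4.8 × 7.1 + 4.5 × 8.1 = 34.08 + 36.45 = 70.53 mm.
Remaining depth = 100.6 − 70.53 = 30.07 mm.
Duration = 30.07 / 5.1 = 5.9 h.

duration ≈ 5.9 h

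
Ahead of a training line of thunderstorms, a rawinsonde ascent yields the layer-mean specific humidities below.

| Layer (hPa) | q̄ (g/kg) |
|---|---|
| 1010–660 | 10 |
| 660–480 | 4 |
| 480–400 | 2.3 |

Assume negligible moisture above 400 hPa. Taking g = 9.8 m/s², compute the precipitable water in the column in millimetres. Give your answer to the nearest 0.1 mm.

Precipitable water is the column-integrated vapour mass per unit area: PW = (1/g) Σ q̄ Δp, with q in kg/kg and Δp in Pa (1 kg/m² of water = 1 mm).
Layer 1010–660 hPa: Δp = 350 hPa = 35000 Pa, q̄ = 0.01 kg/kg → 0.01 × 35000 / 9.8 = 35.71 mm
Layer 660–480 hPa: Δp = 180 hPa = 18000 Pa, q̄ = 0.004 kg/kg → 0.004 × 18000 / 9.8 = 7.35 mm
Layer 480–400 hPa: Δp = 80 hPa = 8000 Pa, q̄ = 0.0023 kg/kg → 0.0023 × 8000 / 9.8 = 1.88 mm
PW = 35.71 + 7.35 + 1.88 = 44.94 ≈ 44.9 mm.

PW ≈ 44.9 mm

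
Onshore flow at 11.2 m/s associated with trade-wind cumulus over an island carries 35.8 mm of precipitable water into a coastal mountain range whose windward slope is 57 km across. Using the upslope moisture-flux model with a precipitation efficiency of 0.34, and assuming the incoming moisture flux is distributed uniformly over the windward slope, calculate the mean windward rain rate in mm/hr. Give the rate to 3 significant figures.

Incoming column moisture flux per unit ridge length: F = V × PW = 11.2 × 35.8 = 400.96 mm·m/s.
Spread over the 57 km slope with efficiency ε = 0.34: R = ε·F/W = 0.34 × 400.96 / 57000 m = 2.392e-03 mm/s.
R = 2.392e-03 × 3600 = 8.61 mm/hr.

R ≈ 8.61 mm/hr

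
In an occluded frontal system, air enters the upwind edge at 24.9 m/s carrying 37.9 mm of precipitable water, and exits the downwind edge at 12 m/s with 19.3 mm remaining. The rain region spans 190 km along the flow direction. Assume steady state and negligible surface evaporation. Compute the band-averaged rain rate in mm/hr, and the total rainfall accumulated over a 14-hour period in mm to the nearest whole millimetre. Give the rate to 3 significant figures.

Column moisture flux per unit crosswind length is F = V × PW.
Inflow: F_in = 24.9 × 37.9 = 943.71 mm·m/s
Outflow: F_out = 12 × 19.3 = 231.6 mm·m/s
Steady-state rate R = (F_in − F_out)/L = (943.71 − 231.6) / 190000 m = 3.748e-03 mm/s.
R = 3.748e-03 × 3600 = 13.5 mm/hr.
Over 14 h: total = 13.5 × 14 = 189 mm.

R ≈ 13.5 mm/hr; total ≈ 189 mm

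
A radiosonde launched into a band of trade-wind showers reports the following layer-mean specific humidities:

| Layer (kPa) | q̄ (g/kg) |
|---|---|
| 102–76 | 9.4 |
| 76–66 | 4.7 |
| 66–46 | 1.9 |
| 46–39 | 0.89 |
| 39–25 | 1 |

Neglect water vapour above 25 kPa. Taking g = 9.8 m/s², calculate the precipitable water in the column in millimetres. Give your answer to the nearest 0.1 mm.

Precipitable water is the column-integrated vapour mass per unit area: PW = (1/g) Σ q̄ Δp, with q in kg/kg and Δp in Pa (1 kg/m² of water = 1 mm).
Layer 102–76 kPa: Δp = 260 hPa = 26000 Pa, q̄ = 0.0094 kg/kg → 0.0094 × 26000 / 9.8 = 24.94 mm
Layer 76–66 kPa: Δp = 100 hPa = 10000 Pa, q̄ = 0.0047 kg/kg → 0.0047 × 10000 / 9.8 = 4.80 mm
Layer 66–46 kPa: Δp = 200 hPa = 20000 Pa, q̄ = 0.0019 kg/kg → 0.0019 × 20000 / 9.8 = 3.88 mm
Layer 46–39 kPa: Δp = 70 hPa = 7000 Pa, q̄ = 0.00089 kg/kg → 0.00089 × 7000 / 9.8 = 0.64 mm
Layer 39–25 kPa: Δp = 140 hPa = 14000 Pa, q̄ = 0.001 kg/kg → 0.001 × 14000 / 9.8 = 1.43 mm
PW = 24.94 + 4.80 + 3.88 + 0.64 + 1.43 = 35.69 ≈ 35.7 mm.

PW ≈ 35.7 mm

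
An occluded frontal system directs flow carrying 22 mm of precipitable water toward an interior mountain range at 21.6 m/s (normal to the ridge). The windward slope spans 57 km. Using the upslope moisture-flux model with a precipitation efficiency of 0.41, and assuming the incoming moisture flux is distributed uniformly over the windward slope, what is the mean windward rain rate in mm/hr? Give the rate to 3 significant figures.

Incoming column moisture flux per unit ridge length: F = V × PW = 21.6 × 22 = 475.2 mm·m/s.
Spread over the 57 km slope with efficiency ε = 0.41: R = ε·F/W = 0.41 × 475.2 / 57000 m = 3.418e-03 mm/s.
R = 3.418e-03 × 3600 = 12.3 mm/hr.

R ≈ 12.3 mm/hr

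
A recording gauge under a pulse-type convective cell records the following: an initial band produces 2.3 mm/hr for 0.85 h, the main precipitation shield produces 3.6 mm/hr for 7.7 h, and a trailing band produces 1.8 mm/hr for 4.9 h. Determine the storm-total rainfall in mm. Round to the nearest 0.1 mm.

total ≈ 38.5 mm

Total = Σ Rᵢ Δtᵢ = 2.3 × 0.85 + 3.6 × 7.7 + 1.8 × 4.9
      = 1.955 + 27.72 + 8.82 = 38.5 mm.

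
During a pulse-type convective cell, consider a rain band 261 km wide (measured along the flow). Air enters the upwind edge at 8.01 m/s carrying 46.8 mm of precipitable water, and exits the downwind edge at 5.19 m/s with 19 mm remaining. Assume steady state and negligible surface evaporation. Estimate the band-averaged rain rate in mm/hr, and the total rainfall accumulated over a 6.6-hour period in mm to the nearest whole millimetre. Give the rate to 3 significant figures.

R ≈ 3.81 mm/hr; total ≈ 25 mm

Column moisture flux per unit crosswind length is F = V × PW.
Inflow: F_in = 8.01 × 46.8 = 374.868 mm·m/s
Outflow: F_out = 5.19 × 19 = 98.61 mm·m/s
Steady-state rate R = (F_in − F_out)/L = (374.868 − 98.61) / 261000 m = 1.058e-03 mm/s.
R = 1.058e-03 × 3600 = 3.81 mm/hr.
Over 6.6 h: total = 3.81 × 6.6 = 25.146 ≈ 25 mm.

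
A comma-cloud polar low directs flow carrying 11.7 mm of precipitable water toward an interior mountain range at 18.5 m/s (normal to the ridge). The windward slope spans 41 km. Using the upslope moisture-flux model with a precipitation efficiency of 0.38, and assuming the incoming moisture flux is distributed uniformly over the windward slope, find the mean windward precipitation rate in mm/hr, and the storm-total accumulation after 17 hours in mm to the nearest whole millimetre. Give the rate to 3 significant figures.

Incoming column moisture flux per unit ridge length: F = V × PW = 18.5 × 11.7 = 216.45 mm·m/s.
Spread over the 41 km slope with efficiency ε = 0.38: R = ε·F/W = 0.38 × 216.45 / 41000 m = 2.006e-03 mm/s.
R = 2.006e-03 × 3600 = 7.22 mm/hr.
Over 17 h: total = 7.22 × 17 = 122.74 ≈ 123 mm.

R ≈ 7.22 mm/hr; total ≈ 123 mm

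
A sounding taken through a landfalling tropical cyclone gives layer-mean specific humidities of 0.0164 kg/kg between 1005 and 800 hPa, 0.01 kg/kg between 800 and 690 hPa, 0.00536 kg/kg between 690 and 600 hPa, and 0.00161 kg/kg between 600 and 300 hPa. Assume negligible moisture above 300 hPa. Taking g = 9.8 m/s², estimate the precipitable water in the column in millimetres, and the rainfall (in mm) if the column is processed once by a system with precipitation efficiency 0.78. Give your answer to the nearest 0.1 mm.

Precipitable water is the column-integrated vapour mass per unit area: PW = (1/g) Σ q̄ Δp, with q in kg/kg and Δp in Pa (1 kg/m² of water = 1 mm).
Layer 1005–800 hPa: Δp = 205 hPa = 20500 Pa, q̄ = 0.0164 kg/kg → 0.0164 × 20500 / 9.8 = 34.31 mm
Layer 800–690 hPa: Δp = 110 hPa = 11000 Pa, q̄ = 0.01 kg/kg → 0.01 × 11000 / 9.8 = 11.22 mm
Layer 690–600 hPa: Δp = 90 hPa = 9000 Pa, q̄ = 0.00536 kg/kg → 0.00536 × 9000 / 9.8 = 4.92 mm
Layer 600–300 hPa: Δp = 300 hPa = 30000 Pa, q̄ = 0.00161 kg/kg → 0.00161 × 30000 / 9.8 = 4.93 mm
PW = 34.31 + 11.22 + 4.92 + 4.93 = 55.38 ≈ 55.4 mm.
Rainfall = ε × PW = 0.78 × 55.4 = 43.2 mm.

PW ≈ 55.4 mm; rainfall ≈ 43.2 mm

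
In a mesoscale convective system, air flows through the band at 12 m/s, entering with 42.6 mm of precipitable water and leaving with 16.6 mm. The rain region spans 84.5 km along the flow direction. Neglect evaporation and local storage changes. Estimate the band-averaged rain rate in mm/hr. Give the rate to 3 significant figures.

Column moisture flux per unit crosswind length is F = V × PW.
Inflow: F_in = 12 × 42.6 = 511.2 mm·m/s
Outflow: F_out = 12 × 16.6 = 199.2 mm·m/s
Steady-state rate R = (F_in − F_out)/L = (511.2 − 199.2) / 84500 m = 3.692e-03 mm/s.
R = 3.692e-03 × 3600 = 13.3 mm/hr.

R ≈ 13.3 mm/hr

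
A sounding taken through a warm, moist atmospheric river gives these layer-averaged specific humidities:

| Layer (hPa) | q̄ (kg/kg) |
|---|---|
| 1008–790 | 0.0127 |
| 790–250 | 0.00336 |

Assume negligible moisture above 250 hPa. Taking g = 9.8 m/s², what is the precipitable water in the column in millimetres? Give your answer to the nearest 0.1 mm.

Precipitable water is the column-integrated vapour mass per unit area: PW = (1/g) Σ q̄ Δp, with q in kg/kg and Δp in Pa (1 kg/m² of water = 1 mm).
Layer 1008–790 hPa: Δp = 218 hPa = 21800 Pa, q̄ = 0.0127 kg/kg → 0.0127 × 21800 / 9.8 = 28.25 mm
Layer 790–250 hPa: Δp = 540 hPa = 54000 Pa, q̄ = 0.00336 kg/kg → 0.00336 × 54000 / 9.8 = 18.51 mm
PW = 28.25 + 18.51 = 46.76 ≈ 46.8 mm.

PW ≈ 46.8 mm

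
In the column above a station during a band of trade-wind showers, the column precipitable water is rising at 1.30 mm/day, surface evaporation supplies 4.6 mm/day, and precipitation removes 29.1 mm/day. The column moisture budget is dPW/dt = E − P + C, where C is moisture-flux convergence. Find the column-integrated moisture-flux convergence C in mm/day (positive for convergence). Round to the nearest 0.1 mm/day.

C ≈ 25.8 mm/day

dPW/dt = +1.30 mm/day.
C = dPW/dt − E + P = (+1.30) − 4.6 + 29.1 = 25.8 mm/day.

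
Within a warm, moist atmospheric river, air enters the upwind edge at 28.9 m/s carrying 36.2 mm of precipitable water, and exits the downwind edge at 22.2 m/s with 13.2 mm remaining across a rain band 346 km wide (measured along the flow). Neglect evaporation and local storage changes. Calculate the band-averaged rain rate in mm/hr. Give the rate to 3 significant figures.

R ≈ 7.84 mm/hr

Column moisture flux per unit crosswind length is F = V × PW.
Inflow: F_in = 28.9 × 36.2 = 1046.18 mm·m/s
Outflow: F_out = 22.2 × 13.2 = 293.04 mm·m/s
Steady-state rate R = (F_in − F_out)/L = (1046.18 − 293.04) / 346000 m = 2.177e-03 mm/s.
R = 2.177e-03 × 3600 = 7.84 mm/hr.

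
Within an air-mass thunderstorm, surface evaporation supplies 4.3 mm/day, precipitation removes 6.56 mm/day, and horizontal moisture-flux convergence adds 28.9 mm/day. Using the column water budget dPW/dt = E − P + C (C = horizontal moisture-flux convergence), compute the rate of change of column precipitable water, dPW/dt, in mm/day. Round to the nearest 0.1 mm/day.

dPW/dt = E − P + C = 4.3 − 6.56 + (28.9) = 26.6 mm/day.

dPW/dt ≈ 26.6 mm/day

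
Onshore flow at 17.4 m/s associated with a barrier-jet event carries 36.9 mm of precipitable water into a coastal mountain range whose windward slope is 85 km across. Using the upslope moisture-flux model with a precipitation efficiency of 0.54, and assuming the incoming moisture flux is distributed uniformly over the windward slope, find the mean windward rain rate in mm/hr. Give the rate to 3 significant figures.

Incoming column moisture flux per unit ridge length: F = V × PW = 17.4 × 36.9 = 642.06 mm·m/s.
Spread over the 85 km slope with efficiency ε = 0.54: R = ε·F/W = 0.54 × 642.06 / 85000 m = 4.079e-03 mm/s.
R = 4.079e-03 × 3600 = 14.7 mm/hr.

R ≈ 14.7 mm/hr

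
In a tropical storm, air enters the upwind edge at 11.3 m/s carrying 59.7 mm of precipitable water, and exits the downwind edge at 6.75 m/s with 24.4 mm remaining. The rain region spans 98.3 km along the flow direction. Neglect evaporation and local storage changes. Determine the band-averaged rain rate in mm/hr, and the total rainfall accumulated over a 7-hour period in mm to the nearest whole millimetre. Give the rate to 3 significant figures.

Column moisture flux per unit crosswind length is F = V × PW.
Inflow: F_in = 11.3 × 59.7 = 674.61 mm·m/s
Outflow: F_out = 6.75 × 24.4 = 164.7 mm·m/s
Steady-state rate R = (F_in − F_out)/L = (674.61 − 164.7) / 98300 m = 5.187e-03 mm/s.
R = 5.187e-03 × 3600 = 18.7 mm/hr.
Over 7 h: total = 18.7 × 7 = 130.9 ≈ 131 mm.

R ≈ 18.7 mm/hr; total ≈ 131 mm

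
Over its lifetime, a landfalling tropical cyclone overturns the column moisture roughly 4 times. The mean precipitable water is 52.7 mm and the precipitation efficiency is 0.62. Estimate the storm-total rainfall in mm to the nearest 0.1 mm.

Each cycle deposits ε × PW = 0.62 × 52.7 = 32.674 mm.
Over 4 cycles: 4 × 32.674 = 130.7 mm.

rainfall ≈ 130.7 mm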